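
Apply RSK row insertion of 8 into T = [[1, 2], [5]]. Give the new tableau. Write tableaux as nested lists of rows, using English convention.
[[1, 2, 8], [5]]

8 is larger than every entry of row 1, so it is appended to row 1. The new tableau is [[1, 2, 8], [5]].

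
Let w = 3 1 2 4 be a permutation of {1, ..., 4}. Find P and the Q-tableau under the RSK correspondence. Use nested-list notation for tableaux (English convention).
Insert each entry of the permutation into P by Schensted row insertion, recording in Q the position of each new cell.

Insert 3: appended to row 1. P = [[3]].
Insert 1: 1 bumps 3 from row 1; 3 starts row 2. P = [[1], [3]].
Insert 2: appended to row 1. P = [[1, 2], [3]].
Insert 4: appended to row 1. P = [[1, 2, 4], [3]].

So P = [[1, 2, 4], [3]], Q = [[1, 3, 4], [2]].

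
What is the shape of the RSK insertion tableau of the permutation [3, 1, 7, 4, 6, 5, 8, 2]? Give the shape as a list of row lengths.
Row-insert each entry into an empty tableau.

After inserting 3: P = [[3]].
After inserting 1: P = [[1], [3]].
After inserting 7: P = [[1, 7], [3]].
After inserting 4: P = [[1, 4], [3, 7]].
After inserting 6: P = [[1, 4, 6], [3, 7]].
After inserting 5: P = [[1, 4, 5], [3, 6], [7]].
After inserting 8: P = [[1, 4, 5, 8], [3, 6], [7]].
After inserting 2: P = [[1, 2, 5, 8], [3, 4], [6], [7]].

The final insertion tableau P = [[1, 2, 5, 8], [3, 4], [6], [7]] has shape [4, 2, 1, 1].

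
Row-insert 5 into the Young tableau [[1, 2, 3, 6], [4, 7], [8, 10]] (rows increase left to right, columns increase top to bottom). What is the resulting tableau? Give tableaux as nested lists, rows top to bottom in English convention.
[[1, 2, 3, 5], [4, 6], [7, 10], [8]]

In row 1, 5 replaces 6 (the leftmost entry greater than 5); 6 is bumped to row 2. In row 2, 6 replaces 7 (the leftmost entry greater than 6); 7 is bumped to row 3. In row 3, 7 replaces 8 (the leftmost entry greater than 7); 8 is bumped to row 4. 8 starts a new row 4. The new tableau is [[1, 2, 3, 5], [4, 6], [7, 10], [8]].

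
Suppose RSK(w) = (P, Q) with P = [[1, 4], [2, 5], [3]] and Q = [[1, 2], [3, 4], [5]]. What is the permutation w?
3 5 2 4 1

Reverse the RSK construction: for i from n down to 1, find the cell of Q containing i, remove the entry at that cell from P, and reverse-bump it up through P; the value ejected from row 1 is w(i).

Step i=5: Q has 5 at row 3, column 1; remove 3 from row 3 of P and reverse-bump: 3 enters row 2 and ejects 2; 2 enters row 1 and ejects 1. So w(5) = 1. P is now [[2, 4], [3, 5]].
Step i=4: Q has 4 at row 2, column 2; remove 5 from row 2 of P and reverse-bump: 5 enters row 1 and ejects 4. So w(4) = 4. P is now [[2, 5], [3]].
Step i=3: Q has 3 at row 2, column 1; remove 3 from row 2 of P and reverse-bump: 3 enters row 1 and ejects 2. So w(3) = 2. P is now [[3, 5]].
Step i=2: Q has 2 at row 1, column 2; remove that cell from P, ejecting 5. So w(2) = 5. P is now [[3]].
Step i=1: Q has 1 at row 1, column 1; remove that cell from P, ejecting 3. So w(1) = 3. P is now [].

So w = 3 5 2 4 1.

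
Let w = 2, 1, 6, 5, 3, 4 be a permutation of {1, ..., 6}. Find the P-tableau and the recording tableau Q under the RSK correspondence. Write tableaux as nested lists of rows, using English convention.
Insert each entry of the permutation into P by Schensted row insertion, recording in Q the position of each new cell.

Insert 2: appended to row 1. P = [[2]].
Insert 1: 1 bumps 2 from row 1; 2 starts row 2. P = [[1], [2]].
Insert 6: appended to row 1. P = [[1, 6], [2]].
Insert 5: 5 bumps 6 from row 1; 6 appends to row 2. P = [[1, 5], [2, 6]].
Insert 3: 3 bumps 5 from row 1; 5 bumps 6 from row 2; 6 starts row 3. P = [[1, 3], [2, 5], [6]].
Insert 4: appended to row 1. P = [[1, 3, 4], [2, 5], [6]].

So P = [[1, 3, 4], [2, 5], [6]], Q = [[1, 3, 6], [2, 4], [5]].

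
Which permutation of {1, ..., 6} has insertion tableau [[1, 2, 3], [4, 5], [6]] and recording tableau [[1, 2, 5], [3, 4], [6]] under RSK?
4 6 1 2 5 3

Reverse the RSK construction: for i from n down to 1, find the cell of Q containing i, remove the entry at that cell from P, and reverse-bump it up through P; the value ejected from row 1 is w(i).

Step i=6: Q has 6 at row 3, column 1; remove 6 from row 3 of P and reverse-bump: 6 enters row 2 and ejects 5; 5 enters row 1 and ejects 3. So w(6) = 3. P is now [[1, 2, 5], [4, 6]].
Step i=5: Q has 5 at row 1, column 3; remove that cell from P, ejecting 5. So w(5) = 5. P is now [[1, 2], [4, 6]].
Step i=4: Q has 4 at row 2, column 2; remove 6 from row 2 of P and reverse-bump: 6 enters row 1 and ejects 2. So w(4) = 2. P is now [[1, 6], [4]].
Step i=3: Q has 3 at row 2, column 1; remove 4 from row 2 of P and reverse-bump: 4 enters row 1 and ejects 1. So w(3) = 1. P is now [[4, 6]].
Step i=2: Q has 2 at row 1, column 2; remove that cell from P, ejecting 6. So w(2) = 6. P is now [[4]].
Step i=1: Q has 1 at row 1, column 1; remove that cell from P, ejecting 4. So w(1) = 4. P is now [].

So w = 4 6 1 2 5 3.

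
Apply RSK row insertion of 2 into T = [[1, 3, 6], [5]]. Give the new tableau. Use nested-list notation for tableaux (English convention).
[[1, 2, 6], [3], [5]]

In row 1, 2 replaces 3 (the leftmost entry greater than 2); 3 is bumped to row 2. In row 2, 3 replaces 5 (the leftmost entry greater than 3); 5 is bumped to row 3. 5 starts a new row 3. The new tableau is [[1, 2, 6], [3], [5]].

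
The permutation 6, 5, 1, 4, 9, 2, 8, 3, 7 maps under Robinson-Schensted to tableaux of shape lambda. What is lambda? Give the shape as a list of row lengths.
[4, 2, 2, 1]

Row-insert each entry into an empty tableau.

After inserting 6: P = [[6]].
After inserting 5: P = [[5], [6]].
After inserting 1: P = [[1], [5], [6]].
After inserting 4: P = [[1, 4], [5], [6]].
After inserting 9: P = [[1, 4, 9], [5], [6]].
After inserting 2: P = [[1, 2, 9], [4], [5], [6]].
After inserting 8: P = [[1, 2, 8], [4, 9], [5], [6]].
After inserting 3: P = [[1, 2, 3], [4, 8], [5, 9], [6]].
After inserting 7: P = [[1, 2, 3, 7], [4, 8], [5, 9], [6]].

The final insertion tableau P = [[1, 2, 3, 7], [4, 8], [5, 9], [6]] has shape [4, 2, 2, 1].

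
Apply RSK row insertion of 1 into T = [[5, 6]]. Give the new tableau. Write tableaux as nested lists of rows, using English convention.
[[1, 6], [5]]

In row 1, 1 replaces 5 (the leftmost entry greater than 1); 5 is bumped to row 2. 5 starts a new row 2. The new tableau is [[1, 6], [5]].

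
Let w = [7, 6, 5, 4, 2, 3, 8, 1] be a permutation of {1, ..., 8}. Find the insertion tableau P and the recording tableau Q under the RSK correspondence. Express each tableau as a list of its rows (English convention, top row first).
Insert each entry of the permutation into P by Schensted row insertion, recording in Q the position of each new cell.

Insert 7: appended to row 1. P = [[7]], Q = [[1]].
Insert 6: 6 bumps 7 from row 1; 7 starts row 2. P = [[6], [7]], Q = [[1], [2]].
Insert 5: 5 bumps 6 from row 1; 6 bumps 7 from row 2; 7 starts row 3. P = [[5], [6], [7]], Q = [[1], [2], [3]].
Insert 4: 4 bumps 5 from row 1; 5 bumps 6 from row 2; 6 bumps 7 from row 3; 7 starts row 4. P = [[4], [5], [6], [7]], Q = [[1], [2], [3], [4]].
Insert 2: 2 bumps 4 from row 1; 4 bumps 5 from row 2; 5 bumps 6 from row 3; 6 bumps 7 from row 4; 7 starts row 5. P = [[2], [4], [5], [6], [7]], Q = [[1], [2], [3], [4], [5]].
Insert 3: appended to row 1. P = [[2, 3], [4], [5], [6], [7]], Q = [[1, 6], [2], [3], [4], [5]].
Insert 8: appended to row 1. P = [[2, 3, 8], [4], [5], [6], [7]], Q = [[1, 6, 7], [2], [3], [4], [5]].
Insert 1: 1 bumps 2 from row 1; 2 bumps 4 from row 2; 4 bumps 5 from row 3; 5 bumps 6 from row 4; 6 bumps 7 from row 5; 7 starts row 6. P = [[1, 3, 8], [2], [4], [5], [6], [7]], Q = [[1, 6, 7], [2], [3], [4], [5], [8]].

So P = [[1, 3, 8], [2], [4], [5], [6], [7]], Q = [[1, 6, 7], [2], [3], [4], [5], [8]].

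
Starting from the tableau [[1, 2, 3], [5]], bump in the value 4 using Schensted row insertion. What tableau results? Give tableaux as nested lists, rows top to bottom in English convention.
4 is larger than every entry of row 1, so it is appended to row 1. The new tableau is [[1, 2, 3, 4], [5]].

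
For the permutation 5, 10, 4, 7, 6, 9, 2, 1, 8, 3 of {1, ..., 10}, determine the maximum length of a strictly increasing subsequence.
3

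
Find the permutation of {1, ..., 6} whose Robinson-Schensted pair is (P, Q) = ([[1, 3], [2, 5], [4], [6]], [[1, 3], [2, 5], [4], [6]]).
6 4 5 2 3 1

Reverse RSK: for i = n, n-1, ..., 1, locate i in Q, remove the corresponding corner cell from P, and reverse-bump its entry up through P; the value ejected from row 1 is w(i).

So w = 6 4 5 2 3 1.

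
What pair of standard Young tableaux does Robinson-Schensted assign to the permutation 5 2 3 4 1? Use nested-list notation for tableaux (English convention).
P = [[1, 3, 4], [2], [5]], Q = [[1, 3, 4], [2], [5]]

Insert each entry of the permutation into P by Schensted row insertion, recording in Q the position of each new cell.

Insert 5: appended to row 1. P = [[5]], Q = [[1]].
Insert 2: 2 bumps 5 from row 1; 5 starts row 2. P = [[2], [5]], Q = [[1], [2]].
Insert 3: appended to row 1. P = [[2, 3], [5]], Q = [[1, 3], [2]].
Insert 4: appended to row 1. P = [[2, 3, 4], [5]], Q = [[1, 3, 4], [2]].
Insert 1: 1 bumps 2 from row 1; 2 bumps 5 from row 2; 5 starts row 3. P = [[1, 3, 4], [2], [5]], Q = [[1, 3, 4], [2], [5]].

So P = [[1, 3, 4], [2], [5]], Q = [[1, 3, 4], [2], [5]].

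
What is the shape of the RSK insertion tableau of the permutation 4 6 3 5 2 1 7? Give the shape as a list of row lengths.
[3, 2, 1, 1]

Row-insert each entry into an empty tableau.

After inserting 4: P = [[4]].
After inserting 6: P = [[4, 6]].
After inserting 3: P = [[3, 6], [4]].
After inserting 5: P = [[3, 5], [4, 6]].
After inserting 2: P = [[2, 5], [3, 6], [4]].
After inserting 1: P = [[1, 5], [2, 6], [3], [4]].
After inserting 7: P = [[1, 5, 7], [2, 6], [3], [4]].

The final insertion tableau P = [[1, 5, 7], [2, 6], [3], [4]] has shape [3, 2, 1, 1].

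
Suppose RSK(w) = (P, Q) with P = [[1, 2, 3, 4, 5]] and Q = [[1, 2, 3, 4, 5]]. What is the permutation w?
Reverse RSK: for i = n, n-1, ..., 1, locate i in Q, remove the corresponding corner cell from P, and reverse-bump its entry up through P; the value ejected from row 1 is w(i).

So w = 1 2 3 4 5.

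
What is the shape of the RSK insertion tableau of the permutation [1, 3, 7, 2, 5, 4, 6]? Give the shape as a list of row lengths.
[4, 2, 1]

Row-insert each entry into an empty tableau.

After inserting 1: P = [[1]].
After inserting 3: P = [[1, 3]].
After inserting 7: P = [[1, 3, 7]].
After inserting 2: P = [[1, 2, 7], [3]].
After inserting 5: P = [[1, 2, 5], [3, 7]].
After inserting 4: P = [[1, 2, 4], [3, 5], [7]].
After inserting 6: P = [[1, 2, 4, 6], [3, 5], [7]].

The final insertion tableau P = [[1, 2, 4, 6], [3, 5], [7]] has shape [4, 2, 1].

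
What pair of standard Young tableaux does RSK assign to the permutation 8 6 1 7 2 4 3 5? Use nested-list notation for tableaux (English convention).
Insert each entry of the permutation into P by Schensted row insertion, recording in Q the position of each new cell.

Insert 8: appended to row 1. P = [[8]], Q = [[1]].
Insert 6: 6 bumps 8 from row 1; 8 starts row 2. P = [[6], [8]], Q = [[1], [2]].
Insert 1: 1 bumps 6 from row 1; 6 bumps 8 from row 2; 8 starts row 3. P = [[1], [6], [8]], Q = [[1], [2], [3]].
Insert 7: appended to row 1. P = [[1, 7], [6], [8]], Q = [[1, 4], [2], [3]].
Insert 2: 2 bumps 7 from row 1; 7 appends to row 2. P = [[1, 2], [6, 7], [8]], Q = [[1, 4], [2, 5], [3]].
Insert 4: appended to row 1. P = [[1, 2, 4], [6, 7], [8]], Q = [[1, 4, 6], [2, 5], [3]].
Insert 3: 3 bumps 4 from row 1; 4 bumps 6 from row 2; 6 bumps 8 from row 3; 8 starts row 4. P = [[1, 2, 3], [4, 7], [6], [8]], Q = [[1, 4, 6], [2, 5], [3], [7]].
Insert 5: appended to row 1. P = [[1, 2, 3, 5], [4, 7], [6], [8]], Q = [[1, 4, 6, 8], [2, 5], [3], [7]].

So P = [[1, 2, 3, 5], [4, 7], [6], [8]], Q = [[1, 4, 6, 8], [2, 5], [3], [7]].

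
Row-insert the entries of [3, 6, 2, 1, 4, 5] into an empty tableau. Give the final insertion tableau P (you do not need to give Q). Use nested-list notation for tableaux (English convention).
P = [[1, 4, 5], [2, 6], [3]]

After inserting 3: P = [[3]].
After inserting 6: P = [[3, 6]].
After inserting 2: P = [[2, 6], [3]].
After inserting 1: P = [[1, 6], [2], [3]].
After inserting 4: P = [[1, 4], [2, 6], [3]].
After inserting 5: P = [[1, 4, 5], [2, 6], [3]].

So P = [[1, 4, 5], [2, 6], [3]].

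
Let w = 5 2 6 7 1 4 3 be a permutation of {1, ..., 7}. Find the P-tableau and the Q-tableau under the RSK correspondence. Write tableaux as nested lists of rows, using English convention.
Insert each entry of the permutation into P by Schensted row insertion, recording in Q the position of each new cell.

Insert 5: appended to row 1. P = [[5]], Q = [[1]].
Insert 2: 2 bumps 5 from row 1; 5 starts row 2. P = [[2], [5]], Q = [[1], [2]].
Insert 6: appended to row 1. P = [[2, 6], [5]], Q = [[1, 3], [2]].
Insert 7: appended to row 1. P = [[2, 6, 7], [5]], Q = [[1, 3, 4], [2]].
Insert 1: 1 bumps 2 from row 1; 2 bumps 5 from row 2; 5 starts row 3. P = [[1, 6, 7], [2], [5]], Q = [[1, 3, 4], [2], [5]].
Insert 4: 4 bumps 6 from row 1; 6 appends to row 2. P = [[1, 4, 7], [2, 6], [5]], Q = [[1, 3, 4], [2, 6], [5]].
Insert 3: 3 bumps 4 from row 1; 4 bumps 6 from row 2; 6 appends to row 3. P = [[1, 3, 7], [2, 4], [5, 6]], Q = [[1, 3, 4], [2, 6], [5, 7]].

So P = [[1, 3, 7], [2, 4], [5, 6]], Q = [[1, 3, 4], [2, 6], [5, 7]].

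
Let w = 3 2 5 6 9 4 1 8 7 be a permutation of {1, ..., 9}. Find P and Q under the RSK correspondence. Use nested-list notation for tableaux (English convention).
P = [[1, 4, 6, 7], [2, 5, 8], [3, 9]], Q = [[1, 3, 4, 5], [2, 6, 8], [7, 9]]

Insert each entry of the permutation into P by Schensted row insertion, recording in Q the position of each new cell.

Insert 3: appended to row 1. P = [[3]].
Insert 2: 2 bumps 3 from row 1; 3 starts row 2. P = [[2], [3]].
Insert 5: appended to row 1. P = [[2, 5], [3]].
Insert 6: appended to row 1. P = [[2, 5, 6], [3]].
Insert 9: appended to row 1. P = [[2, 5, 6, 9], [3]].
Insert 4: 4 bumps 5 from row 1; 5 appends to row 2. P = [[2, 4, 6, 9], [3, 5]].
Insert 1: 1 bumps 2 from row 1; 2 bumps 3 from row 2; 3 starts row 3. P = [[1, 4, 6, 9], [2, 5], [3]].
Insert 8: 8 bumps 9 from row 1; 9 appends to row 2. P = [[1, 4, 6, 8], [2, 5, 9], [3]].
Insert 7: 7 bumps 8 from row 1; 8 bumps 9 from row 2; 9 appends to row 3. P = [[1, 4, 6, 7], [2, 5, 8], [3, 9]].

So P = [[1, 4, 6, 7], [2, 5, 8], [3, 9]], Q = [[1, 3, 4, 5], [2, 6, 8], [7, 9]].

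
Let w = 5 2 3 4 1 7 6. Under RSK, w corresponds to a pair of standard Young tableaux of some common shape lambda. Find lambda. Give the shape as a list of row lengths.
Row-insert each entry into an empty tableau.

After inserting 5: P = [[5]].
After inserting 2: P = [[2], [5]].
After inserting 3: P = [[2, 3], [5]].
After inserting 4: P = [[2, 3, 4], [5]].
After inserting 1: P = [[1, 3, 4], [2], [5]].
After inserting 7: P = [[1, 3, 4, 7], [2], [5]].
After inserting 6: P = [[1, 3, 4, 6], [2, 7], [5]].

The final insertion tableau P = [[1, 3, 4, 6], [2, 7], [5]] has shape [4, 2, 1].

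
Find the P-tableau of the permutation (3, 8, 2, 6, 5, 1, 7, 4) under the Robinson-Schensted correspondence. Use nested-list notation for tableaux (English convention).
P = [[1, 4, 7], [2, 5], [3, 6], [8]]

Insert 3: appended to row 1. P = [[3]].
Insert 8: appended to row 1. P = [[3, 8]].
Insert 2: 2 bumps 3 from row 1; 3 starts row 2. P = [[2, 8], [3]].
Insert 6: 6 bumps 8 from row 1; 8 appends to row 2. P = [[2, 6], [3, 8]].
Insert 5: 5 bumps 6 from row 1; 6 bumps 8 from row 2; 8 starts row 3. P = [[2, 5], [3, 6], [8]].
Insert 1: 1 bumps 2 from row 1; 2 bumps 3 from row 2; 3 bumps 8 from row 3; 8 starts row 4. P = [[1, 5], [2, 6], [3], [8]].
Insert 7: appended to row 1. P = [[1, 5, 7], [2, 6], [3], [8]].
Insert 4: 4 bumps 5 from row 1; 5 bumps 6 from row 2; 6 appends to row 3. P = [[1, 4, 7], [2, 5], [3, 6], [8]].

So P = [[1, 4, 7], [2, 5], [3, 6], [8]].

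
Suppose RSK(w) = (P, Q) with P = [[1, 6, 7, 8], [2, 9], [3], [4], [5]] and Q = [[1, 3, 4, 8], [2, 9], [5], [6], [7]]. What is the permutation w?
Reverse the RSK construction: for i from n down to 1, find the cell of Q containing i, remove the entry at that cell from P, and reverse-bump it up through P; the value ejected from row 1 is w(i).

Step i=9: Q has 9 at row 2, column 2; remove 9 from row 2 of P and reverse-bump: 9 enters row 1 and ejects 8. So w(9) = 8. P is now [[1, 6, 7, 9], [2], [3], [4], [5]].
Step i=8: Q has 8 at row 1, column 4; remove that cell from P, ejecting 9. So w(8) = 9. P is now [[1, 6, 7], [2], [3], [4], [5]].
Step i=7: Q has 7 at row 5, column 1; remove 5 from row 5 of P and reverse-bump: 5 enters row 4 and ejects 4; 4 enters row 3 and ejects 3; 3 enters row 2 and ejects 2; 2 enters row 1 and ejects 1. So w(7) = 1. P is now [[2, 6, 7], [3], [4], [5]].
Step i=6: Q has 6 at row 4, column 1; remove 5 from row 4 of P and reverse-bump: 5 enters row 3 and ejects 4; 4 enters row 2 and ejects 3; 3 enters row 1 and ejects 2. So w(6) = 2. P is now [[3, 6, 7], [4], [5]].
Step i=5: Q has 5 at row 3, column 1; remove 5 from row 3 of P and reverse-bump: 5 enters row 2 and ejects 4; 4 enters row 1 and ejects 3. So w(5) = 3. P is now [[4, 6, 7], [5]].
Step i=4: Q has 4 at row 1, column 3; remove that cell from P, ejecting 7. So w(4) = 7. P is now [[4, 6], [5]].
Step i=3: Q has 3 at row 1, column 2; remove that cell from P, ejecting 6. So w(3) = 6. P is now [[4], [5]].
Step i=2: Q has 2 at row 2, column 1; remove 5 from row 2 of P and reverse-bump: 5 enters row 1 and ejects 4. So w(2) = 4. P is now [[5]].
Step i=1: Q has 1 at row 1, column 1; remove that cell from P, ejecting 5. So w(1) = 5. P is now [].

So w = 5 4 6 7 3 2 1 9 8.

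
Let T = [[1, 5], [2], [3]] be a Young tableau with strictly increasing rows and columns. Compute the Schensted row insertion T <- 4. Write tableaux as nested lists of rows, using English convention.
In row 1, 4 replaces 5 (the leftmost entry greater than 4); 5 is bumped to row 2. 5 is appended to row 2. The new tableau is [[1, 4], [2, 5], [3]].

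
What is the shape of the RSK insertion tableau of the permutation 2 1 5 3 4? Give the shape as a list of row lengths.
[3, 2]

Row-insert each entry into an empty tableau.

After inserting 2: P = [[2]].
After inserting 1: P = [[1], [2]].
After inserting 5: P = [[1, 5], [2]].
After inserting 3: P = [[1, 3], [2, 5]].
After inserting 4: P = [[1, 3, 4], [2, 5]].

The final insertion tableau P = [[1, 3, 4], [2, 5]] has shape [3, 2].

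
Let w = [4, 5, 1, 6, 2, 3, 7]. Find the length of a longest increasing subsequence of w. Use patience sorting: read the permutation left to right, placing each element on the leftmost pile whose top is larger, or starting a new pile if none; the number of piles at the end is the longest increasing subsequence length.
4: new pile. tops = [4]
5: new pile. tops = [4, 5]
1: onto pile 1 (replacing 4). tops = [1, 5]
6: new pile. tops = [1, 5, 6]
2: onto pile 2 (replacing 5). tops = [1, 2, 6]
3: onto pile 3 (replacing 6). tops = [1, 2, 3]
7: new pile. tops = [1, 2, 3, 7]

4 piles, so the longest increasing subsequence has length 4.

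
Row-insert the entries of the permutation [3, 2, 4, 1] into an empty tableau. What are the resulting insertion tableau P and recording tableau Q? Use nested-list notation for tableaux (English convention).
P = [[1, 4], [2], [3]], Q = [[1, 3], [2], [4]]

Insert each entry of the permutation into P by Schensted row insertion, recording in Q the position of each new cell.

Insert 3: appended to row 1. P = [[3]].
Insert 2: 2 bumps 3 from row 1; 3 starts row 2. P = [[2], [3]].
Insert 4: appended to row 1. P = [[2, 4], [3]].
Insert 1: 1 bumps 2 from row 1; 2 bumps 3 from row 2; 3 starts row 3. P = [[1, 4], [2], [3]].

So P = [[1, 4], [2], [3]], Q = [[1, 3], [2], [4]].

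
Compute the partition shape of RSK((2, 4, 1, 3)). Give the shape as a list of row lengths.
Row-insert each entry into an empty tableau.

After inserting 2: P = [[2]].
After inserting 4: P = [[2, 4]].
After inserting 1: P = [[1, 4], [2]].
After inserting 3: P = [[1, 3], [2, 4]].

The final insertion tableau P = [[1, 3], [2, 4]] has shape [2, 2].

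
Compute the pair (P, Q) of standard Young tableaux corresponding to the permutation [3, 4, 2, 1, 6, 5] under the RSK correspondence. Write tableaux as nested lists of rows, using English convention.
P = [[1, 4, 5], [2, 6], [3]], Q = [[1, 2, 5], [3, 6], [4]]

Insert each entry of the permutation into P by Schensted row insertion, recording in Q the position of each new cell.

After inserting 3: P = [[3]].
After inserting 4: P = [[3, 4]].
After inserting 2: P = [[2, 4], [3]].
After inserting 1: P = [[1, 4], [2], [3]].
After inserting 6: P = [[1, 4, 6], [2], [3]].
After inserting 5: P = [[1, 4, 5], [2, 6], [3]].

So P = [[1, 4, 5], [2, 6], [3]], Q = [[1, 2, 5], [3, 6], [4]].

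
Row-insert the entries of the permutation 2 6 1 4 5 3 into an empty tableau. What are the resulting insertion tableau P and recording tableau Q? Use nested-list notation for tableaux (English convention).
Insert each entry of the permutation into P by Schensted row insertion, recording in Q the position of each new cell.

Insert 2: appended to row 1. P = [[2]].
Insert 6: appended to row 1. P = [[2, 6]].
Insert 1: 1 bumps 2 from row 1; 2 starts row 2. P = [[1, 6], [2]].
Insert 4: 4 bumps 6 from row 1; 6 appends to row 2. P = [[1, 4], [2, 6]].
Insert 5: appended to row 1. P = [[1, 4, 5], [2, 6]].
Insert 3: 3 bumps 4 from row 1; 4 bumps 6 from row 2; 6 starts row 3. P = [[1, 3, 5], [2, 4], [6]].

So P = [[1, 3, 5], [2, 4], [6]], Q = [[1, 2, 5], [3, 4], [6]].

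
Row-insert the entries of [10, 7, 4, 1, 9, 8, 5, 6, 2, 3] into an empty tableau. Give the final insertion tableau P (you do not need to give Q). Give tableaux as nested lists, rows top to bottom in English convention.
After inserting 10: P = [[10]].
After inserting 7: P = [[7], [10]].
After inserting 4: P = [[4], [7], [10]].
After inserting 1: P = [[1], [4], [7], [10]].
After inserting 9: P = [[1, 9], [4], [7], [10]].
After inserting 8: P = [[1, 8], [4, 9], [7], [10]].
After inserting 5: P = [[1, 5], [4, 8], [7, 9], [10]].
After inserting 6: P = [[1, 5, 6], [4, 8], [7, 9], [10]].
After inserting 2: P = [[1, 2, 6], [4, 5], [7, 8], [9], [10]].
After inserting 3: P = [[1, 2, 3], [4, 5, 6], [7, 8], [9], [10]].

So P = [[1, 2, 3], [4, 5, 6], [7, 8], [9], [10]].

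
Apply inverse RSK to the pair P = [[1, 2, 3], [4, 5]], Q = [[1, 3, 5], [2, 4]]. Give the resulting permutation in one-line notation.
Reverse the RSK construction: for i from n down to 1, find the cell of Q containing i, remove the entry at that cell from P, and reverse-bump it up through P; the value ejected from row 1 is w(i).

Step i=5: Q has 5 at row 1, column 3; remove that cell from P, ejecting 3. So w(5) = 3. P is now [[1, 2], [4, 5]].
Step i=4: Q has 4 at row 2, column 2; remove 5 from row 2 of P and reverse-bump: 5 enters row 1 and ejects 2. So w(4) = 2. P is now [[1, 5], [4]].
Step i=3: Q has 3 at row 1, column 2; remove that cell from P, ejecting 5. So w(3) = 5. P is now [[1], [4]].
Step i=2: Q has 2 at row 2, column 1; remove 4 from row 2 of P and reverse-bump: 4 enters row 1 and ejects 1. So w(2) = 1. P is now [[4]].
Step i=1: Q has 1 at row 1, column 1; remove that cell from P, ejecting 4. So w(1) = 4. P is now [].

So w = 4 1 5 2 3.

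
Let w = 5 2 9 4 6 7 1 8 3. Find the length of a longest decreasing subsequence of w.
3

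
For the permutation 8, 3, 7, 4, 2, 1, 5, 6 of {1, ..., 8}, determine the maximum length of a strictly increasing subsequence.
4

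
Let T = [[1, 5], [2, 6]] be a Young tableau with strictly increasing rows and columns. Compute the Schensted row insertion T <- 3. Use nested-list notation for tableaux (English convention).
In row 1, 3 replaces 5 (the leftmost entry greater than 3); 5 is bumped to row 2. In row 2, 5 replaces 6 (the leftmost entry greater than 5); 6 is bumped to row 3. 6 starts a new row 3. The new tableau is [[1, 3], [2, 5], [6]].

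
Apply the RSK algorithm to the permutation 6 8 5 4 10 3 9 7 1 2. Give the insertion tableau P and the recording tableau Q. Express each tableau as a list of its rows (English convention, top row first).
P = [[1, 2, 9], [3, 7], [4, 8], [5, 10], [6]], Q = [[1, 2, 5], [3, 7], [4, 8], [6, 10], [9]]

Insert each entry of the permutation into P by Schensted row insertion, recording in Q the position of each new cell.

Insert 6: appended to row 1. P = [[6]], Q = [[1]].
Insert 8: appended to row 1. P = [[6, 8]], Q = [[1, 2]].
Insert 5: 5 bumps 6 from row 1; 6 starts row 2. P = [[5, 8], [6]], Q = [[1, 2], [3]].
Insert 4: 4 bumps 5 from row 1; 5 bumps 6 from row 2; 6 starts row 3. P = [[4, 8], [5], [6]], Q = [[1, 2], [3], [4]].
Insert 10: appended to row 1. P = [[4, 8, 10], [5], [6]], Q = [[1, 2, 5], [3], [4]].
Insert 3: 3 bumps 4 from row 1; 4 bumps 5 from row 2; 5 bumps 6 from row 3; 6 starts row 4. P = [[3, 8, 10], [4], [5], [6]], Q = [[1, 2, 5], [3], [4], [6]].
Insert 9: 9 bumps 10 from row 1; 10 appends to row 2. P = [[3, 8, 9], [4, 10], [5], [6]], Q = [[1, 2, 5], [3, 7], [4], [6]].
Insert 7: 7 bumps 8 from row 1; 8 bumps 10 from row 2; 10 appends to row 3. P = [[3, 7, 9], [4, 8], [5, 10], [6]], Q = [[1, 2, 5], [3, 7], [4, 8], [6]].
Insert 1: 1 bumps 3 from row 1; 3 bumps 4 from row 2; 4 bumps 5 from row 3; 5 bumps 6 from row 4; 6 starts row 5. P = [[1, 7, 9], [3, 8], [4, 10], [5], [6]], Q = [[1, 2, 5], [3, 7], [4, 8], [6], [9]].
Insert 2: 2 bumps 7 from row 1; 7 bumps 8 from row 2; 8 bumps 10 from row 3; 10 appends to row 4. P = [[1, 2, 9], [3, 7], [4, 8], [5, 10], [6]], Q = [[1, 2, 5], [3, 7], [4, 8], [6, 10], [9]].

So P = [[1, 2, 9], [3, 7], [4, 8], [5, 10], [6]], Q = [[1, 2, 5], [3, 7], [4, 8], [6, 10], [9]].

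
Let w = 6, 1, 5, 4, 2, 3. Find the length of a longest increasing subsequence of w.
3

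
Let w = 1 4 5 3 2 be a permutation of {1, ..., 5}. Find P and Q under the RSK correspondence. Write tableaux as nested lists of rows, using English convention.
P = [[1, 2, 5], [3], [4]], Q = [[1, 2, 3], [4], [5]]

Insert each entry of the permutation into P by Schensted row insertion, recording in Q the position of each new cell.

Insert 1: appended to row 1. P = [[1]].
Insert 4: appended to row 1. P = [[1, 4]].
Insert 5: appended to row 1. P = [[1, 4, 5]].
Insert 3: 3 bumps 4 from row 1; 4 starts row 2. P = [[1, 3, 5], [4]].
Insert 2: 2 bumps 3 from row 1; 3 bumps 4 from row 2; 4 starts row 3. P = [[1, 2, 5], [3], [4]].

So P = [[1, 2, 5], [3], [4]], Q = [[1, 2, 3], [4], [5]].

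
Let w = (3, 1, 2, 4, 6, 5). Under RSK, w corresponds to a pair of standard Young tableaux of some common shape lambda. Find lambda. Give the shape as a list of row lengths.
[4, 2]

Row-insert each entry into an empty tableau.

After inserting 3: P = [[3]].
After inserting 1: P = [[1], [3]].
After inserting 2: P = [[1, 2], [3]].
After inserting 4: P = [[1, 2, 4], [3]].
After inserting 6: P = [[1, 2, 4, 6], [3]].
After inserting 5: P = [[1, 2, 4, 5], [3, 6]].

The final insertion tableau P = [[1, 2, 4, 5], [3, 6]] has shape [4, 2].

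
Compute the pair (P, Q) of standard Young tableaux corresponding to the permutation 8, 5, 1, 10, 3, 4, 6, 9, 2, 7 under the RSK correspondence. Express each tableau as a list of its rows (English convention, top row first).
P = [[1, 2, 4, 6, 7], [3, 9], [5, 10], [8]], Q = [[1, 4, 6, 7, 8], [2, 5], [3, 10], [9]]

Insert each entry of the permutation into P by Schensted row insertion, recording in Q the position of each new cell.

Insert 8: appended to row 1. P = [[8]], Q = [[1]].
Insert 5: 5 bumps 8 from row 1; 8 starts row 2. P = [[5], [8]], Q = [[1], [2]].
Insert 1: 1 bumps 5 from row 1; 5 bumps 8 from row 2; 8 starts row 3. P = [[1], [5], [8]], Q = [[1], [2], [3]].
Insert 10: appended to row 1. P = [[1, 10], [5], [8]], Q = [[1, 4], [2], [3]].
Insert 3: 3 bumps 10 from row 1; 10 appends to row 2. P = [[1, 3], [5, 10], [8]], Q = [[1, 4], [2, 5], [3]].
Insert 4: appended to row 1. P = [[1, 3, 4], [5, 10], [8]], Q = [[1, 4, 6], [2, 5], [3]].
Insert 6: appended to row 1. P = [[1, 3, 4, 6], [5, 10], [8]], Q = [[1, 4, 6, 7], [2, 5], [3]].
Insert 9: appended to row 1. P = [[1, 3, 4, 6, 9], [5, 10], [8]], Q = [[1, 4, 6, 7, 8], [2, 5], [3]].
Insert 2: 2 bumps 3 from row 1; 3 bumps 5 from row 2; 5 bumps 8 from row 3; 8 starts row 4. P = [[1, 2, 4, 6, 9], [3, 10], [5], [8]], Q = [[1, 4, 6, 7, 8], [2, 5], [3], [9]].
Insert 7: 7 bumps 9 from row 1; 9 bumps 10 from row 2; 10 appends to row 3. P = [[1, 2, 4, 6, 7], [3, 9], [5, 10], [8]], Q = [[1, 4, 6, 7, 8], [2, 5], [3, 10], [9]].

So P = [[1, 2, 4, 6, 7], [3, 9], [5, 10], [8]], Q = [[1, 4, 6, 7, 8], [2, 5], [3, 10], [9]].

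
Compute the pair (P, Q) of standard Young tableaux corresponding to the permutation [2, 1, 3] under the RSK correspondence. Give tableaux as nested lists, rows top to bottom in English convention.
Insert each entry of the permutation into P by Schensted row insertion, recording in Q the position of each new cell.

Insert 2: appended to row 1. P = [[2]], Q = [[1]].
Insert 1: 1 bumps 2 from row 1; 2 starts row 2. P = [[1], [2]], Q = [[1], [2]].
Insert 3: appended to row 1. P = [[1, 3], [2]], Q = [[1, 3], [2]].

So P = [[1, 3], [2]], Q = [[1, 3], [2]].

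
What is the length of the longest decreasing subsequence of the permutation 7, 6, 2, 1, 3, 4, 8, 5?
4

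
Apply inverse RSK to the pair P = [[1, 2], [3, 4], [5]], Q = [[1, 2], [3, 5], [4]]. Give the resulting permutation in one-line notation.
Reverse the RSK construction: for i from n down to 1, find the cell of Q containing i, remove the entry at that cell from P, and reverse-bump it up through P; the value ejected from row 1 is w(i).

Step i=5: Q has 5 at row 2, column 2; remove 4 from row 2 of P and reverse-bump: 4 enters row 1 and ejects 2. So w(5) = 2. P is now [[1, 4], [3], [5]].
Step i=4: Q has 4 at row 3, column 1; remove 5 from row 3 of P and reverse-bump: 5 enters row 2 and ejects 3; 3 enters row 1 and ejects 1. So w(4) = 1. P is now [[3, 4], [5]].
Step i=3: Q has 3 at row 2, column 1; remove 5 from row 2 of P and reverse-bump: 5 enters row 1 and ejects 4. So w(3) = 4. P is now [[3, 5]].
Step i=2: Q has 2 at row 1, column 2; remove that cell from P, ejecting 5. So w(2) = 5. P is now [[3]].
Step i=1: Q has 1 at row 1, column 1; remove that cell from P, ejecting 3. So w(1) = 3. P is now [].

So w = 3 5 4 1 2.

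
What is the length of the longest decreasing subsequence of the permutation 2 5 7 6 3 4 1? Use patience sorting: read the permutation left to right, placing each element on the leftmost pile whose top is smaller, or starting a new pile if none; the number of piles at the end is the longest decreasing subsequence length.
4

2: new pile. tops = [2]
5: onto pile 1 (replacing 2). tops = [5]
7: onto pile 1 (replacing 5). tops = [7]
6: new pile. tops = [7, 6]
3: new pile. tops = [7, 6, 3]
4: onto pile 3 (replacing 3). tops = [7, 6, 4]
1: new pile. tops = [7, 6, 4, 1]

4 piles, so the longest decreasing subsequence has length 4.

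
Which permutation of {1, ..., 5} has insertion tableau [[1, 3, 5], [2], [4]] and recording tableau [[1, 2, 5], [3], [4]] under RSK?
2 4 3 1 5

Reverse RSK: for i = n, n-1, ..., 1, locate i in Q, remove the corresponding corner cell from P, and reverse-bump its entry up through P; the value ejected from row 1 is w(i).

So w = 2 4 3 1 5.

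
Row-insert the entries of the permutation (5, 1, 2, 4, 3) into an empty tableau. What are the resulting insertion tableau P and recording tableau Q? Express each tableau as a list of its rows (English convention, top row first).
P = [[1, 2, 3], [4], [5]], Q = [[1, 3, 4], [2], [5]]

Insert each entry of the permutation into P by Schensted row insertion, recording in Q the position of each new cell.

After inserting 5: P = [[5]].
After inserting 1: P = [[1], [5]].
After inserting 2: P = [[1, 2], [5]].
After inserting 4: P = [[1, 2, 4], [5]].
After inserting 3: P = [[1, 2, 3], [4], [5]].

So P = [[1, 2, 3], [4], [5]], Q = [[1, 3, 4], [2], [5]].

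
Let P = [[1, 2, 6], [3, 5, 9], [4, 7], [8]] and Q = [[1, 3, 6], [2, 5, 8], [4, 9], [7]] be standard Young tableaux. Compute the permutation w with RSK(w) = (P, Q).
8 4 7 3 5 9 1 6 2

Reverse the RSK construction: for i from n down to 1, find the cell of Q containing i, remove the entry at that cell from P, and reverse-bump it up through P; the value ejected from row 1 is w(i).

Step i=9: Q has 9 at row 3, column 2; remove 7 from row 3 of P and reverse-bump: 7 enters row 2 and ejects 5; 5 enters row 1 and ejects 2. So w(9) = 2. P is now [[1, 5, 6], [3, 7, 9], [4], [8]].
Step i=8: Q has 8 at row 2, column 3; remove 9 from row 2 of P and reverse-bump: 9 enters row 1 and ejects 6. So w(8) = 6. P is now [[1, 5, 9], [3, 7], [4], [8]].
Step i=7: Q has 7 at row 4, column 1; remove 8 from row 4 of P and reverse-bump: 8 enters row 3 and ejects 4; 4 enters row 2 and ejects 3; 3 enters row 1 and ejects 1. So w(7) = 1. P is now [[3, 5, 9], [4, 7], [8]].
Step i=6: Q has 6 at row 1, column 3; remove that cell from P, ejecting 9. So w(6) = 9. P is now [[3, 5], [4, 7], [8]].
Step i=5: Q has 5 at row 2, column 2; remove 7 from row 2 of P and reverse-bump: 7 enters row 1 and ejects 5. So w(5) = 5. P is now [[3, 7], [4], [8]].
Step i=4: Q has 4 at row 3, column 1; remove 8 from row 3 of P and reverse-bump: 8 enters row 2 and ejects 4; 4 enters row 1 and ejects 3. So w(4) = 3. P is now [[4, 7], [8]].
Step i=3: Q has 3 at row 1, column 2; remove that cell from P, ejecting 7. So w(3) = 7. P is now [[4], [8]].
Step i=2: Q has 2 at row 2, column 1; remove 8 from row 2 of P and reverse-bump: 8 enters row 1 and ejects 4. So w(2) = 4. P is now [[8]].
Step i=1: Q has 1 at row 1, column 1; remove that cell from P, ejecting 8. So w(1) = 8. P is now [].

So w = 8 4 7 3 5 9 1 6 2.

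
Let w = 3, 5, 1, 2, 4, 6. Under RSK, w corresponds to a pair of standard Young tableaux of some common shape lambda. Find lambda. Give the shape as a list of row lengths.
Row-insert each entry into an empty tableau.

After inserting 3: P = [[3]].
After inserting 5: P = [[3, 5]].
After inserting 1: P = [[1, 5], [3]].
After inserting 2: P = [[1, 2], [3, 5]].
After inserting 4: P = [[1, 2, 4], [3, 5]].
After inserting 6: P = [[1, 2, 4, 6], [3, 5]].

The final insertion tableau P = [[1, 2, 4, 6], [3, 5]] has shape [4, 2].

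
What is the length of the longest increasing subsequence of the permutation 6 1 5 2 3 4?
4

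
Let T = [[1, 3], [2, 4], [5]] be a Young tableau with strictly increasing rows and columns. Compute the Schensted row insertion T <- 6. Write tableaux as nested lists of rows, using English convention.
[[1, 3, 6], [2, 4], [5]]

6 is larger than every entry of row 1, so it is appended to row 1. The new tableau is [[1, 3, 6], [2, 4], [5]].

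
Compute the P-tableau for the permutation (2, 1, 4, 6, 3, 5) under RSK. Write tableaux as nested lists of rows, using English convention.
P = [[1, 3, 5], [2, 4, 6]]

After inserting 2: P = [[2]].
After inserting 1: P = [[1], [2]].
After inserting 4: P = [[1, 4], [2]].
After inserting 6: P = [[1, 4, 6], [2]].
After inserting 3: P = [[1, 3, 6], [2, 4]].
After inserting 5: P = [[1, 3, 5], [2, 4, 6]].

So P = [[1, 3, 5], [2, 4, 6]].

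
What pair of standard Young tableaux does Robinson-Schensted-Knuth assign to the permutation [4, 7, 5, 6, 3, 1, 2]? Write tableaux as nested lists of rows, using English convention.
P = [[1, 2, 6], [3, 5], [4], [7]], Q = [[1, 2, 4], [3, 7], [5], [6]]

Insert each entry of the permutation into P by Schensted row insertion, recording in Q the position of each new cell.

Insert 4: appended to row 1. P = [[4]].
Insert 7: appended to row 1. P = [[4, 7]].
Insert 5: 5 bumps 7 from row 1; 7 starts row 2. P = [[4, 5], [7]].
Insert 6: appended to row 1. P = [[4, 5, 6], [7]].
Insert 3: 3 bumps 4 from row 1; 4 bumps 7 from row 2; 7 starts row 3. P = [[3, 5, 6], [4], [7]].
Insert 1: 1 bumps 3 from row 1; 3 bumps 4 from row 2; 4 bumps 7 from row 3; 7 starts row 4. P = [[1, 5, 6], [3], [4], [7]].
Insert 2: 2 bumps 5 from row 1; 5 appends to row 2. P = [[1, 2, 6], [3, 5], [4], [7]].

So P = [[1, 2, 6], [3, 5], [4], [7]], Q = [[1, 2, 4], [3, 7], [5], [6]].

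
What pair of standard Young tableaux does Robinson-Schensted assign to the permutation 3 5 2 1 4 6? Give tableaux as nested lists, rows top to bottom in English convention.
P = [[1, 4, 6], [2, 5], [3]], Q = [[1, 2, 6], [3, 5], [4]]

Insert each entry of the permutation into P by Schensted row insertion, recording in Q the position of each new cell.

Insert 3: appended to row 1. P = [[3]].
Insert 5: appended to row 1. P = [[3, 5]].
Insert 2: 2 bumps 3 from row 1; 3 starts row 2. P = [[2, 5], [3]].
Insert 1: 1 bumps 2 from row 1; 2 bumps 3 from row 2; 3 starts row 3. P = [[1, 5], [2], [3]].
Insert 4: 4 bumps 5 from row 1; 5 appends to row 2. P = [[1, 4], [2, 5], [3]].
Insert 6: appended to row 1. P = [[1, 4, 6], [2, 5], [3]].

So P = [[1, 4, 6], [2, 5], [3]], Q = [[1, 2, 6], [3, 5], [4]].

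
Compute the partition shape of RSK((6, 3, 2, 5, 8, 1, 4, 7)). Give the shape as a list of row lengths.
[3, 3, 1, 1]

RSK row insertion gives P = [[1, 4, 7], [2, 5, 8], [3], [6]], which has shape [3, 3, 1, 1].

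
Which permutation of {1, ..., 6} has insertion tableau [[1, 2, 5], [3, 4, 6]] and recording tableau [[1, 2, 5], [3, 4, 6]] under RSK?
Reverse the RSK construction: for i from n down to 1, find the cell of Q containing i, remove the entry at that cell from P, and reverse-bump it up through P; the value ejected from row 1 is w(i).

Step i=6: Q has 6 at row 2, column 3; remove 6 from row 2 of P and reverse-bump: 6 enters row 1 and ejects 5. So w(6) = 5. P is now [[1, 2, 6], [3, 4]].
Step i=5: Q has 5 at row 1, column 3; remove that cell from P, ejecting 6. So w(5) = 6. P is now [[1, 2], [3, 4]].
Step i=4: Q has 4 at row 2, column 2; remove 4 from row 2 of P and reverse-bump: 4 enters row 1 and ejects 2. So w(4) = 2. P is now [[1, 4], [3]].
Step i=3: Q has 3 at row 2, column 1; remove 3 from row 2 of P and reverse-bump: 3 enters row 1 and ejects 1. So w(3) = 1. P is now [[3, 4]].
Step i=2: Q has 2 at row 1, column 2; remove that cell from P, ejecting 4. So w(2) = 4. P is now [[3]].
Step i=1: Q has 1 at row 1, column 1; remove that cell from P, ejecting 3. So w(1) = 3. P is now [].

So w = 3 4 1 2 6 5.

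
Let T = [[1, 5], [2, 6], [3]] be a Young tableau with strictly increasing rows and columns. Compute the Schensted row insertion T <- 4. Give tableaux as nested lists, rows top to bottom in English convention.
In row 1, 4 replaces 5 (the leftmost entry greater than 4); 5 is bumped to row 2. In row 2, 5 replaces 6 (the leftmost entry greater than 5); 6 is bumped to row 3. 6 is appended to row 3. The new tableau is [[1, 4], [2, 5], [3, 6]].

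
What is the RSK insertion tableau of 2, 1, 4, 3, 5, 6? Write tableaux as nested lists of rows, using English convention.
Insert 2: appended to row 1. P = [[2]].
Insert 1: 1 bumps 2 from row 1; 2 starts row 2. P = [[1], [2]].
Insert 4: appended to row 1. P = [[1, 4], [2]].
Insert 3: 3 bumps 4 from row 1; 4 appends to row 2. P = [[1, 3], [2, 4]].
Insert 5: appended to row 1. P = [[1, 3, 5], [2, 4]].
Insert 6: appended to row 1. P = [[1, 3, 5, 6], [2, 4]].

So P = [[1, 3, 5, 6], [2, 4]].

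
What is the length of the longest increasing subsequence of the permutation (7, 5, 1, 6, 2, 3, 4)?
4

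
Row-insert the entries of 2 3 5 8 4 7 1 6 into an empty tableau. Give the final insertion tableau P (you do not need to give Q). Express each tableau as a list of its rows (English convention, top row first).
P = [[1, 3, 4, 6], [2, 7], [5, 8]]

Insert 2: appended to row 1. P = [[2]].
Insert 3: appended to row 1. P = [[2, 3]].
Insert 5: appended to row 1. P = [[2, 3, 5]].
Insert 8: appended to row 1. P = [[2, 3, 5, 8]].
Insert 4: 4 bumps 5 from row 1; 5 starts row 2. P = [[2, 3, 4, 8], [5]].
Insert 7: 7 bumps 8 from row 1; 8 appends to row 2. P = [[2, 3, 4, 7], [5, 8]].
Insert 1: 1 bumps 2 from row 1; 2 bumps 5 from row 2; 5 starts row 3. P = [[1, 3, 4, 7], [2, 8], [5]].
Insert 6: 6 bumps 7 from row 1; 7 bumps 8 from row 2; 8 appends to row 3. P = [[1, 3, 4, 6], [2, 7], [5, 8]].

So P = [[1, 3, 4, 6], [2, 7], [5, 8]].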